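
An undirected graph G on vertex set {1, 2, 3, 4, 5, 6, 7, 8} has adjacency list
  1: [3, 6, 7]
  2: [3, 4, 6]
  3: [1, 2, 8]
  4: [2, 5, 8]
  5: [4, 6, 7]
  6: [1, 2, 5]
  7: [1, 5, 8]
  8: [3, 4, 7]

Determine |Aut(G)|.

48

G is 3-regular and bipartite on 2^3 = 8 vertices with girth 4; it is the hypercube graph Q_3. Aut(Q_3) consists of the signed permutations of the 3 coordinate axes: 3! permutations times 2^3 sign flips, so |Aut| = 2^3·3! = 48.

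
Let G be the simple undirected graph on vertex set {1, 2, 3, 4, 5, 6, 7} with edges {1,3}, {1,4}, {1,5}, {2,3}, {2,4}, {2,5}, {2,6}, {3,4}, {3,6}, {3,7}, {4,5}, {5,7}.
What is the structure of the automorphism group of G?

The degree sequence is [3, 4, 5, 4, 4, 2, 2]. Checking the degree-preserving permutations of the vertex set shows that none except the identity preserves every edge, so Aut(G) is trivial.

the trivial group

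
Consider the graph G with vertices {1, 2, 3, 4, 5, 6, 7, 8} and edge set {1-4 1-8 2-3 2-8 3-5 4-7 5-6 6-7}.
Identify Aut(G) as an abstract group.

D_8

G is 2-regular and connected on 8 vertices, i.e. the cycle C_8. The automorphisms of the 8-cycle are exactly the symmetries of a regular 8-gon: the dihedral group D_8, |D_8| = 16.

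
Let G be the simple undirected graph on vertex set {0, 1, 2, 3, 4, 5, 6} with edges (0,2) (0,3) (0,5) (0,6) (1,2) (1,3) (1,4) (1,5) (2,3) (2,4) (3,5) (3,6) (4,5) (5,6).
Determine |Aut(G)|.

The degree sequence is [4, 4, 4, 5, 3, 5, 3]. Checking the degree-preserving permutations of the vertex set shows that none except the identity preserves every edge, so Aut(G) is trivial.

1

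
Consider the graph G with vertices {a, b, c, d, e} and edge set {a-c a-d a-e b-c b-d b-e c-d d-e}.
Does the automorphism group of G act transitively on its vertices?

Vertex d is the only vertex of degree 4, so every automorphism fixes it; G is not vertex-transitive.

No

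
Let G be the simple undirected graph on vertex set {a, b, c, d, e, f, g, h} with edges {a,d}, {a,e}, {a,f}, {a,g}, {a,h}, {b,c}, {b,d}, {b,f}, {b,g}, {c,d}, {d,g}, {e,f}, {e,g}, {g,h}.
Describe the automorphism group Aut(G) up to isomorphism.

the trivial group

Degrees alone do not determine every vertex (e.g. a and g both have degree 5), but their neighbour-degree multisets differ: N(a) has degrees [2, 3, 3, 4, 5] while N(g) has degrees [2, 3, 4, 4, 5]. Repeating this refinement separates all vertices, so the only automorphism is the identity.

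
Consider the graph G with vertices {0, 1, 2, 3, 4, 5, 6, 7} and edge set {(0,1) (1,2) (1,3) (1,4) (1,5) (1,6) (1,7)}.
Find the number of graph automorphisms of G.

Vertex 1 has degree 7 and every other vertex has degree 1, so G is the star K_{1,7} with centre 1. Any automorphism fixes the centre and permutes the 7 leaves freely, so Aut(G) ≅ S_7 of order 7! = 5040.

5040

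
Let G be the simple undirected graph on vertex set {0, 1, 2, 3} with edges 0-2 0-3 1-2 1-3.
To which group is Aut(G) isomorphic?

G is 2-regular and bipartite on 2^2 = 4 vertices with girth 4; it is the hypercube graph Q_2. Aut(Q_2) consists of the signed permutations of the 2 coordinate axes: 2! permutations times 2^2 sign flips, so |Aut| = 2^2·2! = 8.

D_4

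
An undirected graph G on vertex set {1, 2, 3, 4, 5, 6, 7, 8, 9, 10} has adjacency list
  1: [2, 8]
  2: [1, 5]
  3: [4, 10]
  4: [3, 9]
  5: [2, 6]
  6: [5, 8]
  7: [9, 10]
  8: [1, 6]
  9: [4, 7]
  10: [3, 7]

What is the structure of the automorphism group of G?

G has two connected components, {3, 4, 7, 9, 10} and {1, 2, 5, 6, 8}; each is 2-regular, so G = C_5 ⊔ C_5. With two isomorphic components, Aut(G) = Aut(C_5) ≀ S_2 = (D_5 × D_5) ⋊ Z_2: permute each cycle by D_5, then optionally swap the two cycles. Order 2·(2·5)² = 200.

(D_5 × D_5) ⋊ Z_2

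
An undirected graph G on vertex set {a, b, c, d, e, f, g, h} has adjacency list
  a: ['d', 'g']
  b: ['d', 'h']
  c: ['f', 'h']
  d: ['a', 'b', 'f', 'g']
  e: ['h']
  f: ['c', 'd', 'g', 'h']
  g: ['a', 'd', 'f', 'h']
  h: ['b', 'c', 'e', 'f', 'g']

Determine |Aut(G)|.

The degree sequence is [2, 2, 2, 4, 1, 4, 4, 5]. Checking the degree-preserving permutations of the vertex set shows that none except the identity preserves every edge, so Aut(G) is trivial.

1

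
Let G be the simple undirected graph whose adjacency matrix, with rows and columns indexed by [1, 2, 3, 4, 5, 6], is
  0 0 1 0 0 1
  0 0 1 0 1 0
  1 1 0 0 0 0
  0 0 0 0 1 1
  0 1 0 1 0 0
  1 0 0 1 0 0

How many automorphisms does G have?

12

G is 2-regular and connected on 6 vertices, i.e. the cycle C_6. The automorphisms of the 6-cycle are exactly the symmetries of a regular 6-gon: the dihedral group D_6, |D_6| = 12.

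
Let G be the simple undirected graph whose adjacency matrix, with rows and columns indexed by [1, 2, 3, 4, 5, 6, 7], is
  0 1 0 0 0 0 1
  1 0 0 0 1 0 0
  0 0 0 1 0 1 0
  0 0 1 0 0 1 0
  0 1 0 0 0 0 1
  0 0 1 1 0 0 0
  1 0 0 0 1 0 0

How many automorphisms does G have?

48

G has two connected components, {1, 2, 5, 7} and {3, 4, 6}; each is 2-regular, so G = C_4 ⊔ C_3. No automorphism exchanges components of different sizes, hence Aut(G) is the direct product D_4 × D_3, order 48.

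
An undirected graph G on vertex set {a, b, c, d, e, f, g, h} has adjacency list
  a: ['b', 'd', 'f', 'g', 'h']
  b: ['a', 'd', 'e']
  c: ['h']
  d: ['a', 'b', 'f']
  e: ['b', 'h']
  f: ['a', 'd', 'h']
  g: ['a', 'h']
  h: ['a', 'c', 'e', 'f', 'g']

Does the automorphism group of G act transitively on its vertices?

No

Vertex c is the only vertex of degree 1, so every automorphism fixes it; G is not vertex-transitive.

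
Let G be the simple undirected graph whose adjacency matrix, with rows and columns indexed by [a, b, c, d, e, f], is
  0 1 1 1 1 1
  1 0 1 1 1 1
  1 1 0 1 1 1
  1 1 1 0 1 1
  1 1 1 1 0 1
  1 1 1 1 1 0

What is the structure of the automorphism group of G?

S_6

All 6 vertices are pairwise adjacent: G = K_6. Every bijection on the vertex set is an automorphism of K_6; hence Aut(K_6) ≅ S_6, order 720.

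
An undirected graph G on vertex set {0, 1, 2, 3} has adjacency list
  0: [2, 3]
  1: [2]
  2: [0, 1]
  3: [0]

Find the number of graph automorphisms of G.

2

The degree sequence is [2, 1, 2, 1]; the two degree-1 vertices 1 and 3 are the ends of a path, so G = P_4. A path has exactly one nontrivial symmetry — reversal — giving Aut(G) of order 2.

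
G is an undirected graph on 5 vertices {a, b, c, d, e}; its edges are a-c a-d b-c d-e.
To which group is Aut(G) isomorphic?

Z_2

The degree sequence is [2, 1, 2, 2, 1]; the two degree-1 vertices b and e are the ends of a path, so G = P_5. A path has exactly one nontrivial symmetry — reversal — giving Aut(G) of order 2.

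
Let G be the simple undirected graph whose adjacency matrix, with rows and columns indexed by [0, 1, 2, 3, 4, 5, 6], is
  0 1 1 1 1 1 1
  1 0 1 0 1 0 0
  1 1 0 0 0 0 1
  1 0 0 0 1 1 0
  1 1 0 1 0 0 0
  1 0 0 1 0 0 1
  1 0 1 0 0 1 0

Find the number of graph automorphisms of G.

12

Vertex 0 is the unique vertex of degree 6; the remaining 6 vertices each have degree 3 and induce a cycle, so G is the wheel on 7 vertices with hub 0. With the hub fixed, the remaining symmetry is that of the rim cycle C_6, giving the dihedral group D_6.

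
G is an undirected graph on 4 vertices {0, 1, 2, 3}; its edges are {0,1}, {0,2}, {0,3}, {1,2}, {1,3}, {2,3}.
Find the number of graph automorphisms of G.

All 4 vertices are pairwise adjacent: G = K_4. Any permutation of the 4 vertices preserves K_4, so Aut(K_4) = S_4 of order 4! = 24.

24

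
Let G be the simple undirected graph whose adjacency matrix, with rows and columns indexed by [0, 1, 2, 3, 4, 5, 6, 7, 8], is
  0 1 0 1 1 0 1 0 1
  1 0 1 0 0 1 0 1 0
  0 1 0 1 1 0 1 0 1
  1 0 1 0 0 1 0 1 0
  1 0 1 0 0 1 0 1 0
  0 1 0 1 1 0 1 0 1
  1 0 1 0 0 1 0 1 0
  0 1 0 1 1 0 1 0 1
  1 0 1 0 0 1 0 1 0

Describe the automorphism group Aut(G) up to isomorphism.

The vertices split by degree into {0, 2, 5, 7} (degree 5) and {1, 3, 4, 6, 8} (degree 4); every edge runs between the two parts, so G is the complete bipartite graph K_{4,5}. The parts have unequal sizes, so no automorphism swaps them; each part is permuted independently, giving S_4 × S_5 of order 4!·5! = 2880.

S_4 × S_5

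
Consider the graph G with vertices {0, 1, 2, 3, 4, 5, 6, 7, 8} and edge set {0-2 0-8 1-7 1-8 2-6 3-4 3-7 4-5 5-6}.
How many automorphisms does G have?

G is 2-regular and connected on 9 vertices, i.e. the cycle C_9. The automorphisms of the 9-cycle are exactly the symmetries of a regular 9-gon: the dihedral group D_9, |D_9| = 18.

18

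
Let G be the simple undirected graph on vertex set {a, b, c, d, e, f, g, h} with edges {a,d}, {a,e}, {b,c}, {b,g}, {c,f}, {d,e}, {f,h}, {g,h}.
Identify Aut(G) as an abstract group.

D_3 × D_5

G has two connected components, {b, c, f, g, h} and {a, d, e}; each is 2-regular, so G = C_5 ⊔ C_3. No automorphism exchanges components of different sizes, hence Aut(G) is the direct product D_3 × D_5, order 60.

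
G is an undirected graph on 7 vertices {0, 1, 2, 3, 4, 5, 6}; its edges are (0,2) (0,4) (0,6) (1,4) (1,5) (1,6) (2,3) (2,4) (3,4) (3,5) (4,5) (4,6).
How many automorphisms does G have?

12

Vertex 4 is the unique vertex of degree 6; the remaining 6 vertices each have degree 3 and induce a cycle, so G is the wheel on 7 vertices with hub 4. With the hub fixed, the remaining symmetry is that of the rim cycle C_6, giving the dihedral group D_6.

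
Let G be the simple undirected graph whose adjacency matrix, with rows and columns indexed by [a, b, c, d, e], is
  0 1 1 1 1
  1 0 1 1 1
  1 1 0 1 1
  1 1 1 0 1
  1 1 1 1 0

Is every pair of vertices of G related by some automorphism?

All 5 vertices are pairwise adjacent: G = K_5. Any permutation of the 5 vertices preserves K_5, so Aut(K_5) = S_5 of order 5! = 120. Under this action every vertex can be carried to every other, so G is vertex-transitive.

Yes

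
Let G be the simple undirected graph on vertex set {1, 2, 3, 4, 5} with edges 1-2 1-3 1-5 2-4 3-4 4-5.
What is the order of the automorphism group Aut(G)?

12

The vertices split by degree into {1, 4} (degree 3) and {2, 3, 5} (degree 2); every edge runs between the two parts, so G is the complete bipartite graph K_{2,3}. The parts have unequal sizes, so no automorphism swaps them; each part is permuted independently, giving S_3 × S_2 of order 3!·2! = 12.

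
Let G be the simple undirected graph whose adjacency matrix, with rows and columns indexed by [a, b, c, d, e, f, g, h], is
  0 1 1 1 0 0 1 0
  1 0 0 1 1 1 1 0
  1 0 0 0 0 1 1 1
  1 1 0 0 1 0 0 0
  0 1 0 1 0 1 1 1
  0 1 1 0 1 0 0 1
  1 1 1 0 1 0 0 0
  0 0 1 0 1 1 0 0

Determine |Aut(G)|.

1

Degrees alone do not determine every vertex (e.g. a and c both have degree 4), but their neighbour-degree multisets differ: N(a) has degrees [3, 4, 4, 5] while N(c) has degrees [3, 4, 4, 4]. Repeating this refinement separates all vertices, so the only automorphism is the identity.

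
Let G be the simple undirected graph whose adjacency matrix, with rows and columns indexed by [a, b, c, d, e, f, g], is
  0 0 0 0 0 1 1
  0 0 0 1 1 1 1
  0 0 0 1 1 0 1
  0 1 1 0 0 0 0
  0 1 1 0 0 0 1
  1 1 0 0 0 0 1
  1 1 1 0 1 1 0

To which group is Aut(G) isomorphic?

Degrees alone do not determine every vertex (e.g. a and d both have degree 2), but their neighbour-degree multisets differ: N(a) has degrees [3, 5] while N(d) has degrees [3, 4]. Repeating this refinement separates all vertices, so the only automorphism is the identity.

{e}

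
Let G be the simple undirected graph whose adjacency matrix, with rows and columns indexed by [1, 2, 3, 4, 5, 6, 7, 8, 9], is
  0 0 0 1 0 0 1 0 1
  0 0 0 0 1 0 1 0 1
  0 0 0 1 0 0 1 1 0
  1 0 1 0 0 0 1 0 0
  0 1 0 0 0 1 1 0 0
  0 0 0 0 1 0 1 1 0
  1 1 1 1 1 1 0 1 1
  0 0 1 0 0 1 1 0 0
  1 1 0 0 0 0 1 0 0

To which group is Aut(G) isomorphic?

D_8

Vertex 7 is the unique vertex of degree 8; the remaining 8 vertices each have degree 3 and induce a cycle, so G is the wheel on 9 vertices with hub 7. Every automorphism fixes the hub and acts on the rim 8-cycle, so Aut(G) ≅ Aut(C_8) = D_8 of order 16.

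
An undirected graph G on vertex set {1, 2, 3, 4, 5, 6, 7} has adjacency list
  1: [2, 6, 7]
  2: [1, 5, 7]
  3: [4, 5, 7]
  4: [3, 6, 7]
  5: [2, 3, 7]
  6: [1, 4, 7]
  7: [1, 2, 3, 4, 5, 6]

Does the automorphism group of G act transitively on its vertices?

Vertex 7 is the only vertex of degree 6, so every automorphism fixes it; G is not vertex-transitive.

No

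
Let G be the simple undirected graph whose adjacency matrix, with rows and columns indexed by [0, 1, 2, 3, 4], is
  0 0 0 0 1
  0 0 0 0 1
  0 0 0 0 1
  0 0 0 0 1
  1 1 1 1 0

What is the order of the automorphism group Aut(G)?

Vertex 4 has degree 4 and every other vertex has degree 1, so G is the star K_{1,4} with centre 4. The 4 leaves are pairwise interchangeable while the centre is fixed, giving Aut(G) = S_4.

24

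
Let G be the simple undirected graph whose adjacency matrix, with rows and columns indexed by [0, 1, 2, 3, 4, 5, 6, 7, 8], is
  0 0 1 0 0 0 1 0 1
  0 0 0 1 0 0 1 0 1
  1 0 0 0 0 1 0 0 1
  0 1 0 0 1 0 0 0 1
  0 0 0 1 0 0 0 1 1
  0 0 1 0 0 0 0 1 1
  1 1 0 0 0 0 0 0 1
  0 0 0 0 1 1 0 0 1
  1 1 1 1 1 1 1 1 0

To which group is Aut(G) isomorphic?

Vertex 8 is the unique vertex of degree 8; the remaining 8 vertices each have degree 3 and induce a cycle, so G is the wheel on 9 vertices with hub 8. With the hub fixed, the remaining symmetry is that of the rim cycle C_8, giving the dihedral group D_8.

D_8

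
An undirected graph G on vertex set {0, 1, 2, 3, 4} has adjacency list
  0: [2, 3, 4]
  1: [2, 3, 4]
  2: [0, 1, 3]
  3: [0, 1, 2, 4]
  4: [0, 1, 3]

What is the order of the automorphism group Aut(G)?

Vertex 3 is the unique vertex of degree 4; the remaining 4 vertices each have degree 3 and induce a cycle, so G is the wheel on 5 vertices with hub 3. Every automorphism fixes the hub and acts on the rim 4-cycle, so Aut(G) ≅ Aut(C_4) = D_4 of order 8.

8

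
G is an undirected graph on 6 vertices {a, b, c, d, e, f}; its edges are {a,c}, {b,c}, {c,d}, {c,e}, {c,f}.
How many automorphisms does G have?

120

Vertex c has degree 5 and every other vertex has degree 1, so G is the star K_{1,5} with centre c. The 5 leaves are pairwise interchangeable while the centre is fixed, giving Aut(G) = S_5.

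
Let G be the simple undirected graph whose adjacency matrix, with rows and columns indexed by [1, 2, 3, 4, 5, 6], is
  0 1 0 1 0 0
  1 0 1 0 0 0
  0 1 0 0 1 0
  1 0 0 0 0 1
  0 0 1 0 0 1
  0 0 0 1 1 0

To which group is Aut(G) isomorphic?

G is 2-regular and connected on 6 vertices, i.e. the cycle C_6. C_6 has 6 rotations and 6 reflections, so Aut(C_6) ≅ D_6 of order 12.

D_6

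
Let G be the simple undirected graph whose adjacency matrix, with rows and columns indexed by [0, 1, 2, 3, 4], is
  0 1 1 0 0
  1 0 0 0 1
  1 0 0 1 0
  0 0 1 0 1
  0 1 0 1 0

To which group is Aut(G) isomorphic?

G is 2-regular and connected on 5 vertices, i.e. the cycle C_5. C_5 has 5 rotations and 5 reflections, so Aut(C_5) ≅ D_5 of order 10.

D_5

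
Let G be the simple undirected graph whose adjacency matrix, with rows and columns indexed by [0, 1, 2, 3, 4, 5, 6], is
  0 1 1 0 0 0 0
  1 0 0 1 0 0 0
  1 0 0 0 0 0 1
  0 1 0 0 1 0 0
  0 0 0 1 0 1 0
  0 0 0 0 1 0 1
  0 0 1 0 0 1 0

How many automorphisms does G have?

14

Every vertex has degree 2 and the graph is connected, so G is the 7-cycle C_7. The automorphisms of the 7-cycle are exactly the symmetries of a regular 7-gon: the dihedral group D_7, |D_7| = 14.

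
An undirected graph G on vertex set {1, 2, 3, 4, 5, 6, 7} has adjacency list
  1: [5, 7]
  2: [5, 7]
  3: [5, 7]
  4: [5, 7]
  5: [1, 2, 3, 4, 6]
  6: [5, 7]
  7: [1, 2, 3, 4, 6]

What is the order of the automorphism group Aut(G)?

240

The vertices split by degree into {5, 7} (degree 5) and {1, 2, 3, 4, 6} (degree 2); every edge runs between the two parts, so G is the complete bipartite graph K_{2,5}. The parts have unequal sizes, so no automorphism swaps them; each part is permuted independently, giving S_2 × S_5 of order 2!·5! = 240.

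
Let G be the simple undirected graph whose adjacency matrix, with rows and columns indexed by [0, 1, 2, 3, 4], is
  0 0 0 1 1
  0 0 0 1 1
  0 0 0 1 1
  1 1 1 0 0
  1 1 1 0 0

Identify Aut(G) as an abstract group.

The vertices split by degree into {3, 4} (degree 3) and {0, 1, 2} (degree 2); every edge runs between the two parts, so G is the complete bipartite graph K_{2,3}. Automorphisms preserve the bipartition setwise (since the parts differ in size) and act as S_2 × S_3 within it; |Aut| = 12.

S_2 × S_3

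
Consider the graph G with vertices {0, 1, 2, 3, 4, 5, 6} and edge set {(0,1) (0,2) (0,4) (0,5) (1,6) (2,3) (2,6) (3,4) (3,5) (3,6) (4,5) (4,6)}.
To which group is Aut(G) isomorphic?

the trivial group

The degree sequence is [4, 2, 3, 4, 4, 3, 4]. Checking the degree-preserving permutations of the vertex set shows that none except the identity preserves every edge, so Aut(G) is trivial.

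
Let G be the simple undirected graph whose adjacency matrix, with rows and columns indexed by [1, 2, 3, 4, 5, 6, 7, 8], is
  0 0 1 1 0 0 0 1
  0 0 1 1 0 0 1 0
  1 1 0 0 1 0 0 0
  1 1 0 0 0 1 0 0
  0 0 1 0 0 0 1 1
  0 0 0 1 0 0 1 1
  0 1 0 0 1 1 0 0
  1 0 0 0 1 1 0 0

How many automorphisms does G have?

48

G is 3-regular and bipartite on 2^3 = 8 vertices with girth 4; it is the hypercube graph Q_3. The symmetry group of the 3-cube is the hyperoctahedral group B_3 = Z_2 ≀ S_3, of order 2^3·3! = 48.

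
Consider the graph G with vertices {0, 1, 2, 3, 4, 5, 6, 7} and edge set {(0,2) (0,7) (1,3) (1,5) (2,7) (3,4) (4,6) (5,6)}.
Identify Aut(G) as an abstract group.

D_3 × D_5

G has two connected components, {1, 3, 4, 5, 6} and {0, 2, 7}; each is 2-regular, so G = C_5 ⊔ C_3. The components are non-isomorphic (different sizes), so Aut(G) = Aut(C_3) × Aut(C_5) = D_3 × D_5 of order 6·10 = 60.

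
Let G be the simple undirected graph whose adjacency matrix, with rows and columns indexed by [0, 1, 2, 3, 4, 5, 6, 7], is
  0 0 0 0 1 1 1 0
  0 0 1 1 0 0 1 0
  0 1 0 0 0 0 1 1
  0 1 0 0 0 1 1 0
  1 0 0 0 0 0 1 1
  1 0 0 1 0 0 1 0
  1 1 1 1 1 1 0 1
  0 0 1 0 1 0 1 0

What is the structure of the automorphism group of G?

D_7

Vertex 6 is the unique vertex of degree 7; the remaining 7 vertices each have degree 3 and induce a cycle, so G is the wheel on 8 vertices with hub 6. Every automorphism fixes the hub and acts on the rim 7-cycle, so Aut(G) ≅ Aut(C_7) = D_7 of order 14.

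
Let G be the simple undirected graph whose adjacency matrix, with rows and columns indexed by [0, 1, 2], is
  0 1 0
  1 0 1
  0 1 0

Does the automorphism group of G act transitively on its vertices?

No

Vertex 1 is the only vertex of degree 2, so every automorphism fixes it; G is not vertex-transitive.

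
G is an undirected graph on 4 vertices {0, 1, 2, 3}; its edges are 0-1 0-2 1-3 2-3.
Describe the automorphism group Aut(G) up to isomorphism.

Z_2^2 ⋊ S_2

G is 2-regular and bipartite on 2^2 = 4 vertices with girth 4; it is the hypercube graph Q_2. The symmetry group of the 2-cube is the hyperoctahedral group B_2 = Z_2 ≀ S_2, of order 2^2·2! = 8.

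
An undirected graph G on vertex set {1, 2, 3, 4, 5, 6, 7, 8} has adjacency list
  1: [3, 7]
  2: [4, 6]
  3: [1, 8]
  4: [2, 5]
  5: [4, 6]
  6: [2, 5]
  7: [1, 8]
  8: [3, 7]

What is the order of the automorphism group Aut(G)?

128

G has two connected components, {1, 3, 7, 8} and {2, 4, 5, 6}; each is 2-regular, so G = C_4 ⊔ C_4. With two isomorphic components, Aut(G) = Aut(C_4) ≀ S_2 = (D_4 × D_4) ⋊ Z_2: permute each cycle by D_4, then optionally swap the two cycles. Order 2·(2·4)² = 128.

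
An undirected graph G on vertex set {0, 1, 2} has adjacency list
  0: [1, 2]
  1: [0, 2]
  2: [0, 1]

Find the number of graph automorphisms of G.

All 3 vertices are pairwise adjacent: G = K_3. Every bijection on the vertex set is an automorphism of K_3; hence Aut(K_3) ≅ S_3, order 6.

6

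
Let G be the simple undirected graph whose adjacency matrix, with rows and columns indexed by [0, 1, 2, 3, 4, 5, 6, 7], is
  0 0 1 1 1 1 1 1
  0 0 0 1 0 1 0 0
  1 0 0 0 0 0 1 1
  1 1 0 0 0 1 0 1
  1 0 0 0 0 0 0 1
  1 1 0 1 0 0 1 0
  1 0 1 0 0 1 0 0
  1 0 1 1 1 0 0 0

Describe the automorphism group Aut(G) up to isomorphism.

1

The degree sequence is [6, 2, 3, 4, 2, 4, 3, 4]. Checking the degree-preserving permutations of the vertex set shows that none except the identity preserves every edge, so Aut(G) is trivial.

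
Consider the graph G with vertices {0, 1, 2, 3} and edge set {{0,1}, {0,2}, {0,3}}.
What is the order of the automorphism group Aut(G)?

6

Vertex 0 has degree 3 and every other vertex has degree 1, so G is the star K_{1,3} with centre 0. Any automorphism fixes the centre and permutes the 3 leaves freely, so Aut(G) ≅ S_3 of order 3! = 6.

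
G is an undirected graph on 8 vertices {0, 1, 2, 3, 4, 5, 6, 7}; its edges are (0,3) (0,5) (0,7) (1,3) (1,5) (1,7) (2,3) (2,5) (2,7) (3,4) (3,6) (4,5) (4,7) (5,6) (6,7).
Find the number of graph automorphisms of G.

720

The vertices split by degree into {3, 5, 7} (degree 5) and {0, 1, 2, 4, 6} (degree 3); every edge runs between the two parts, so G is the complete bipartite graph K_{3,5}. Automorphisms preserve the bipartition setwise (since the parts differ in size) and act as S_3 × S_5 within it; |Aut| = 720.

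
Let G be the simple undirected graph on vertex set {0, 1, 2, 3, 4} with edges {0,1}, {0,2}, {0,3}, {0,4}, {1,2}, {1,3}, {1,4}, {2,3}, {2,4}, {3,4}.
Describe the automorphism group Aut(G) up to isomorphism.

All 5 vertices are pairwise adjacent: G = K_5. Every bijection on the vertex set is an automorphism of K_5; hence Aut(K_5) ≅ S_5, order 120.

the symmetric group on 5 letters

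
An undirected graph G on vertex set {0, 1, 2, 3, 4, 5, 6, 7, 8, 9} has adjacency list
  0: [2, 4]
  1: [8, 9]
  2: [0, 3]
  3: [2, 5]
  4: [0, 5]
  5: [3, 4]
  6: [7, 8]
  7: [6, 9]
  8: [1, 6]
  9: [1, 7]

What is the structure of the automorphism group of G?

G has two connected components, {1, 6, 7, 8, 9} and {0, 2, 3, 4, 5}; each is 2-regular, so G = C_5 ⊔ C_5. Aut of a disjoint union of two copies of C_5 is the wreath product D_5 ≀ Z_2, of order 2·10² = 200.

(D_5 × D_5) ⋊ Z_2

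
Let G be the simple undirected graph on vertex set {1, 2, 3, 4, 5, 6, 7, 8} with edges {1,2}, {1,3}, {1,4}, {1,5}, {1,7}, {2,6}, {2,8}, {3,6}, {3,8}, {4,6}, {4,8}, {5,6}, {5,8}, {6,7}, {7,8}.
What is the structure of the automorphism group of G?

S_3 × S_5

The vertices split by degree into {1, 6, 8} (degree 5) and {2, 3, 4, 5, 7} (degree 3); every edge runs between the two parts, so G is the complete bipartite graph K_{3,5}. The parts have unequal sizes, so no automorphism swaps them; each part is permuted independently, giving S_3 × S_5 of order 3!·5! = 720.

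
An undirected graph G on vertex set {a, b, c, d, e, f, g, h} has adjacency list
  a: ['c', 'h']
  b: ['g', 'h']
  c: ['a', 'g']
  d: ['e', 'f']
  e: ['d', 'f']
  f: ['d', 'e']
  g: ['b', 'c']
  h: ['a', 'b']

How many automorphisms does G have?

60

G has two connected components, {a, b, c, g, h} and {d, e, f}; each is 2-regular, so G = C_5 ⊔ C_3. The components are non-isomorphic (different sizes), so Aut(G) = Aut(C_3) × Aut(C_5) = D_3 × D_5 of order 6·10 = 60.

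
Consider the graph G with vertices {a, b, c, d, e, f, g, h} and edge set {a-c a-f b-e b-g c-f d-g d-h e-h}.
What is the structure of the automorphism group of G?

G has two connected components, {b, d, e, g, h} and {a, c, f}; each is 2-regular, so G = C_5 ⊔ C_3. No automorphism exchanges components of different sizes, hence Aut(G) is the direct product D_3 × D_5, order 60.

D_3 × D_5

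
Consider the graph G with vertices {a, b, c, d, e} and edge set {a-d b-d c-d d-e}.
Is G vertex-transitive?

Vertex d is the only vertex of degree 4, so every automorphism fixes it; G is not vertex-transitive.

No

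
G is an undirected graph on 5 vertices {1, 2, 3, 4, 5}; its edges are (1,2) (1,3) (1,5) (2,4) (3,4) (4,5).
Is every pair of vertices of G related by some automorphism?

Automorphisms preserve degree, but G has vertices of degree 2 and vertices of degree 3; no automorphism maps one to the other, so G is not vertex-transitive.

No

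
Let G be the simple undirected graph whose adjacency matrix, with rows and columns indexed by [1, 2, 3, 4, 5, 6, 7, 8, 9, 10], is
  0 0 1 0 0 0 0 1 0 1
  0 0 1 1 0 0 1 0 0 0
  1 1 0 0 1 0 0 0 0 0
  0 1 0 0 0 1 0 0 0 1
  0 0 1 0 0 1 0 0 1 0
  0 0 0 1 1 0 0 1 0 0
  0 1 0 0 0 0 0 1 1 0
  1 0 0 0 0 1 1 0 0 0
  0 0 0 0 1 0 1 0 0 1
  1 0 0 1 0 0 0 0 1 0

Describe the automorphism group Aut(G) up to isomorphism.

the symmetric group S_5

G is 3-regular on 10 vertices with no triangles and no 4-cycles (girth 5): this is the Petersen graph. Viewing the Petersen graph as the Kneser graph K(5,2) — vertices are 2-subsets of {1,…,5}, edges join disjoint pairs — its automorphisms are exactly the permutations of the 5-element set, so Aut ≅ S_5 of order 120.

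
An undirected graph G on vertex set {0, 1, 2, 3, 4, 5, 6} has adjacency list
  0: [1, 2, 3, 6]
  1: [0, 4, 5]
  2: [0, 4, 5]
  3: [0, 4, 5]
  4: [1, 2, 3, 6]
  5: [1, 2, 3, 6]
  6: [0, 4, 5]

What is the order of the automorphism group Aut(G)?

The vertices split by degree into {0, 4, 5} (degree 4) and {1, 2, 3, 6} (degree 3); every edge runs between the two parts, so G is the complete bipartite graph K_{3,4}. The parts have unequal sizes, so no automorphism swaps them; each part is permuted independently, giving S_3 × S_4 of order 3!·4! = 144.

144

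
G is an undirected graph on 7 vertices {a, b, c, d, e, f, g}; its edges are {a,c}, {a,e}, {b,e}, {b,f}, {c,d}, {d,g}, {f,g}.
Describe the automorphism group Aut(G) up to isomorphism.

G is 2-regular and connected on 7 vertices, i.e. the cycle C_7. C_7 has 7 rotations and 7 reflections, so Aut(C_7) ≅ D_7 of order 14.

D_7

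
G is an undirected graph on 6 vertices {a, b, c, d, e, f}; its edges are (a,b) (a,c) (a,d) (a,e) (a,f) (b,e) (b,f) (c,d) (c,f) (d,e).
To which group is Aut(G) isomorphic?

Vertex a is the unique vertex of degree 5; the remaining 5 vertices each have degree 3 and induce a cycle, so G is the wheel on 6 vertices with hub a. With the hub fixed, the remaining symmetry is that of the rim cycle C_5, giving the dihedral group D_5.

the dihedral group of order 10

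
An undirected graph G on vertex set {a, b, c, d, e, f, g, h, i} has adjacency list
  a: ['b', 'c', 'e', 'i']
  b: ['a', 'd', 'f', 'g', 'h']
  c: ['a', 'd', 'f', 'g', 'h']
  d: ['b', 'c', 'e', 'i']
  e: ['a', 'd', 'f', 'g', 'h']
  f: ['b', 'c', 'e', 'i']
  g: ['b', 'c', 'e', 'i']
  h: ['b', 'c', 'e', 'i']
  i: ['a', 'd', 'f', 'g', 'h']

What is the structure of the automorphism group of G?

S_4 × S_5

The vertices split by degree into {b, c, e, i} (degree 5) and {a, d, f, g, h} (degree 4); every edge runs between the two parts, so G is the complete bipartite graph K_{4,5}. Automorphisms preserve the bipartition setwise (since the parts differ in size) and act as S_4 × S_5 within it; |Aut| = 2880.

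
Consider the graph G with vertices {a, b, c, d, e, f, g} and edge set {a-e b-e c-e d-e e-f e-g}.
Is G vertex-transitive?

No

Vertex e is the only vertex of degree 6, so every automorphism fixes it; G is not vertex-transitive.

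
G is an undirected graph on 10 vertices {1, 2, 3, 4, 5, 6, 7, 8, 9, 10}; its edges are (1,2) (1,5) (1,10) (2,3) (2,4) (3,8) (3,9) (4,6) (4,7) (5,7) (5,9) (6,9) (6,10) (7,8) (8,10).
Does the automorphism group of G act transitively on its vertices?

G is 3-regular on 10 vertices with no triangles and no 4-cycles (girth 5): this is the Petersen graph. Viewing the Petersen graph as the Kneser graph K(5,2) — vertices are 2-subsets of {1,…,5}, edges join disjoint pairs — its automorphisms are exactly the permutations of the 5-element set, so Aut ≅ S_5 of order 120. This group acts transitively on the 10 vertices.

Yes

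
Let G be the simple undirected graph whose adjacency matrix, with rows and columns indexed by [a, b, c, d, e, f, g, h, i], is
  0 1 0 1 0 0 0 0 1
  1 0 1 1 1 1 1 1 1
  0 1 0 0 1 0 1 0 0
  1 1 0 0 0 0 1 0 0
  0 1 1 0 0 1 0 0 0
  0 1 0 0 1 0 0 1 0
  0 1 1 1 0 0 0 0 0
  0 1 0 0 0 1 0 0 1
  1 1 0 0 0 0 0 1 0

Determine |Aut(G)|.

Vertex b is the unique vertex of degree 8; the remaining 8 vertices each have degree 3 and induce a cycle, so G is the wheel on 9 vertices with hub b. Every automorphism fixes the hub and acts on the rim 8-cycle, so Aut(G) ≅ Aut(C_8) = D_8 of order 16.

16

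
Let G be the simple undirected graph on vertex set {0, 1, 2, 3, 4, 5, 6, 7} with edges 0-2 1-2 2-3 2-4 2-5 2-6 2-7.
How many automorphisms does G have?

5040

Vertex 2 has degree 7 and every other vertex has degree 1, so G is the star K_{1,7} with centre 2. The 7 leaves are pairwise interchangeable while the centre is fixed, giving Aut(G) = S_7.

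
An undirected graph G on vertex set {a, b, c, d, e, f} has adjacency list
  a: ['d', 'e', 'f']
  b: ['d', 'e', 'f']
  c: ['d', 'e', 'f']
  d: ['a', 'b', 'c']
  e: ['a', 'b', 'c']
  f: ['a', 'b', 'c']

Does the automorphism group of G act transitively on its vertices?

Yes

G is 3-regular and bipartite with parts {d, e, f} and {a, b, c} (each part is independent and every cross-pair is an edge), so G = K_{3,3}. Aut(K_{3,3}) is the wreath product S_3 ≀ Z_2: permute within each part, then optionally swap the parts; |Aut| = 2·(3!)² = 72. Under this action every vertex can be carried to every other, so G is vertex-transitive.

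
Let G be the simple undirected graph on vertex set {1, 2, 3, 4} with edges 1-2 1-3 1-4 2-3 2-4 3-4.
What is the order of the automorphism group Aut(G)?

Every vertex has degree 3, so G is the complete graph K_4. Every bijection on the vertex set is an automorphism of K_4; hence Aut(K_4) ≅ S_4, order 24.

24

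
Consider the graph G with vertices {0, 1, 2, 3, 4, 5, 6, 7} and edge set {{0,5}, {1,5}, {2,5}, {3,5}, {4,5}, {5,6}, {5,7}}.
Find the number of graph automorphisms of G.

Vertex 5 has degree 7 and every other vertex has degree 1, so G is the star K_{1,7} with centre 5. The 7 leaves are pairwise interchangeable while the centre is fixed, giving Aut(G) = S_7.

5040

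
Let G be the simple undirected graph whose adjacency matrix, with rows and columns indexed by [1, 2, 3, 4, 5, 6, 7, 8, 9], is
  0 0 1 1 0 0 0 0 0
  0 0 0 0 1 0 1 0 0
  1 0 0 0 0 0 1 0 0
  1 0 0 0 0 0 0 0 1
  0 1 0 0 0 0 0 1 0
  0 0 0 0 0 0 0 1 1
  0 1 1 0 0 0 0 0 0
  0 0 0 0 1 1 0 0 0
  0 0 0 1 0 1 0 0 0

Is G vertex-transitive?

G is 2-regular and connected on 9 vertices, i.e. the cycle C_9. C_9 has 9 rotations and 9 reflections, so Aut(C_9) ≅ D_9 of order 18. This group acts transitively on the 9 vertices.

Yes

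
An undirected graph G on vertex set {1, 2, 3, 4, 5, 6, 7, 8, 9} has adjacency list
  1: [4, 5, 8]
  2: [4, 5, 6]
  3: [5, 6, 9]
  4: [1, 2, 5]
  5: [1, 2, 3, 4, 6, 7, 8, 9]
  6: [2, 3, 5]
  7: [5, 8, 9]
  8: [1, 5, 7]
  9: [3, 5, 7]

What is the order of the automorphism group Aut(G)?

Vertex 5 is the unique vertex of degree 8; the remaining 8 vertices each have degree 3 and induce a cycle, so G is the wheel on 9 vertices with hub 5. With the hub fixed, the remaining symmetry is that of the rim cycle C_8, giving the dihedral group D_8.

16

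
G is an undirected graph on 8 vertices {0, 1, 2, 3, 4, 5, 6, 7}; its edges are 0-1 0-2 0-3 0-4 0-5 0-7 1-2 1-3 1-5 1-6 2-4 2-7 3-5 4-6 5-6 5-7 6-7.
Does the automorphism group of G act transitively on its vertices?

Vertex 0 is the only vertex of degree 6, so every automorphism fixes it; G is not vertex-transitive.

No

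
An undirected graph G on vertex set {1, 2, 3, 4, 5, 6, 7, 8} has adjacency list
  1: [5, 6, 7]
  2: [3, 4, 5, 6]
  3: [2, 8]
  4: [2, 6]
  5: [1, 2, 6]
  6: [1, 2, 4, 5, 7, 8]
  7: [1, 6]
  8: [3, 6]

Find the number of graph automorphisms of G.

Degrees alone do not determine every vertex (e.g. 1 and 5 both have degree 3), but their neighbour-degree multisets differ: N(1) has degrees [2, 3, 6] while N(5) has degrees [3, 4, 6]. Repeating this refinement separates all vertices, so the only automorphism is the identity.

1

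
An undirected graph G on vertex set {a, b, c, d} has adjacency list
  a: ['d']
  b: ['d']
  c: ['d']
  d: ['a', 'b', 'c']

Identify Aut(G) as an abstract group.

Vertex d has degree 3 and every other vertex has degree 1, so G is the star K_{1,3} with centre d. Any automorphism fixes the centre and permutes the 3 leaves freely, so Aut(G) ≅ S_3 of order 3! = 6.

the symmetric group on 3 letters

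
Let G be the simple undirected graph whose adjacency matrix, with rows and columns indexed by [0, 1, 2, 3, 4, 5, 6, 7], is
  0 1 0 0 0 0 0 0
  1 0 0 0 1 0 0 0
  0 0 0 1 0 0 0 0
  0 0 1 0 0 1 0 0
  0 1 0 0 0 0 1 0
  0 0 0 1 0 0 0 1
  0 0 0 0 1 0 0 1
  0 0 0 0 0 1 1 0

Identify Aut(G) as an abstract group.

C_2

The degree sequence is [1, 2, 1, 2, 2, 2, 2, 2]; the two degree-1 vertices 0 and 2 are the ends of a path, so G = P_8. The only nontrivial automorphism of a path is the end-to-end reflection, so Aut(G) ≅ Z_2.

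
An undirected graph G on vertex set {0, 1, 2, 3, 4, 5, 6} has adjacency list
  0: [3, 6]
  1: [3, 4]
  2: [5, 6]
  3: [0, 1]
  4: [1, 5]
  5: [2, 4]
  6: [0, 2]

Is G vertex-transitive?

Every vertex has degree 2 and the graph is connected, so G is the 7-cycle C_7. C_7 has 7 rotations and 7 reflections, so Aut(C_7) ≅ D_7 of order 14. Under this action every vertex can be carried to every other, so G is vertex-transitive.

Yes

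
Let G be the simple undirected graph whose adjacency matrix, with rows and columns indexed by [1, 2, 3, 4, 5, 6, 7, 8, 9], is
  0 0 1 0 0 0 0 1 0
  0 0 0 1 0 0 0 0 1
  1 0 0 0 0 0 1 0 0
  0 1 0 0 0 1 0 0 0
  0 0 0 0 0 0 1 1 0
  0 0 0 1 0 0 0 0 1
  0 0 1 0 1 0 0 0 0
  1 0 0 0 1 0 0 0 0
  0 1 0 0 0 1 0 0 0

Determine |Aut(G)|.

80

G has two connected components, {1, 3, 5, 7, 8} and {2, 4, 6, 9}; each is 2-regular, so G = C_5 ⊔ C_4. No automorphism exchanges components of different sizes, hence Aut(G) is the direct product D_5 × D_4, order 80.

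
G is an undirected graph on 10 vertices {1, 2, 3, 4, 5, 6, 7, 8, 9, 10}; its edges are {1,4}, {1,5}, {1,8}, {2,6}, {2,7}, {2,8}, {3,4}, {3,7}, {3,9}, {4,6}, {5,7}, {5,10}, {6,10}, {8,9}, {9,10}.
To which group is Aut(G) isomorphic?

the symmetric group S_5

G is 3-regular on 10 vertices with no triangles and no 4-cycles (girth 5): this is the Petersen graph. Viewing the Petersen graph as the Kneser graph K(5,2) — vertices are 2-subsets of {1,…,5}, edges join disjoint pairs — its automorphisms are exactly the permutations of the 5-element set, so Aut ≅ S_5 of order 120.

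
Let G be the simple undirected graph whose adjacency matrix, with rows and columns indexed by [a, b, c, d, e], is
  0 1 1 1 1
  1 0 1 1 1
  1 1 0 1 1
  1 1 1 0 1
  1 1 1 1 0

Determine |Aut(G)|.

120

All 5 vertices are pairwise adjacent: G = K_5. Any permutation of the 5 vertices preserves K_5, so Aut(K_5) = S_5 of order 5! = 120.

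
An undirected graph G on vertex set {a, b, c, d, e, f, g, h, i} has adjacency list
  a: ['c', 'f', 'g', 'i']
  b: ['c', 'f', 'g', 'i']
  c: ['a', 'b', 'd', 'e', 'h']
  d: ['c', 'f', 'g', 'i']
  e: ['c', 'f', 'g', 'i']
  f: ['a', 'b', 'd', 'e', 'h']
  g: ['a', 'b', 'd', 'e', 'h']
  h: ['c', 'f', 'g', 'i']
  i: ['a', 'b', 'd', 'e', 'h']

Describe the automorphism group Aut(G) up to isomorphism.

S_5 × S_4

The vertices split by degree into {c, f, g, i} (degree 5) and {a, b, d, e, h} (degree 4); every edge runs between the two parts, so G is the complete bipartite graph K_{4,5}. The parts have unequal sizes, so no automorphism swaps them; each part is permuted independently, giving S_5 × S_4 of order 5!·4! = 2880.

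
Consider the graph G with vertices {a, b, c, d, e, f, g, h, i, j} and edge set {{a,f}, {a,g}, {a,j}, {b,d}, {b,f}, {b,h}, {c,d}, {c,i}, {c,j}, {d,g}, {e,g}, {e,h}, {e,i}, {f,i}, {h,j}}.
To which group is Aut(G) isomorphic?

G is 3-regular on 10 vertices with no triangles and no 4-cycles (girth 5): this is the Petersen graph. Viewing the Petersen graph as the Kneser graph K(5,2) — vertices are 2-subsets of {1,…,5}, edges join disjoint pairs — its automorphisms are exactly the permutations of the 5-element set, so Aut ≅ S_5 of order 120.

S_5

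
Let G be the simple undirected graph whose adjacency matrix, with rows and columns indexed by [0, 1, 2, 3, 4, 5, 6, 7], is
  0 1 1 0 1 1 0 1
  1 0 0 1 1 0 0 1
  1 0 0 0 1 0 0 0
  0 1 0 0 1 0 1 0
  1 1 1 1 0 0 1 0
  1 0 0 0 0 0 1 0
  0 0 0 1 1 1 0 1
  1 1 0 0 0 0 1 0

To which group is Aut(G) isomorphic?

The degree sequence is [5, 4, 2, 3, 5, 2, 4, 3]. Checking the degree-preserving permutations of the vertex set shows that none except the identity preserves every edge, so Aut(G) is trivial.

the trivial group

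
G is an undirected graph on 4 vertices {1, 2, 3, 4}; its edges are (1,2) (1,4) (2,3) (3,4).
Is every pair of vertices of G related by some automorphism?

Every vertex has degree 2 and the graph is connected, so G is the 4-cycle C_4. C_4 has 4 rotations and 4 reflections, so Aut(C_4) ≅ D_4 of order 8. This group acts transitively on the 4 vertices.

Yes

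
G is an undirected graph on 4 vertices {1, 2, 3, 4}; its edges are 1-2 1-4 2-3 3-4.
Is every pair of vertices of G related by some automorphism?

Every vertex has degree 2 and the graph is connected, so G is the 4-cycle C_4. C_4 has 4 rotations and 4 reflections, so Aut(C_4) ≅ D_4 of order 8. Under this action every vertex can be carried to every other, so G is vertex-transitive.

Yes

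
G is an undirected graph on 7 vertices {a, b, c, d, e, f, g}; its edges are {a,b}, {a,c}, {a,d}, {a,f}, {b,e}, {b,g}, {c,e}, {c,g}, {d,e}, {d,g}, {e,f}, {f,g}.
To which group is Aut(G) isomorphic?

S_3 × S_4

The vertices split by degree into {a, e, g} (degree 4) and {b, c, d, f} (degree 3); every edge runs between the two parts, so G is the complete bipartite graph K_{3,4}. Automorphisms preserve the bipartition setwise (since the parts differ in size) and act as S_3 × S_4 within it; |Aut| = 144.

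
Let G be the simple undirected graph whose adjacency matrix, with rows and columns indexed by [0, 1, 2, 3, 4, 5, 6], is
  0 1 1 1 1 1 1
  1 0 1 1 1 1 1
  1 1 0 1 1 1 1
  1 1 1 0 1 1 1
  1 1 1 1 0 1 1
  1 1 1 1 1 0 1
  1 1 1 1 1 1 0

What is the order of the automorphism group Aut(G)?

All 7 vertices are pairwise adjacent: G = K_7. Any permutation of the 7 vertices preserves K_7, so Aut(K_7) = S_7 of order 7! = 5040.

5040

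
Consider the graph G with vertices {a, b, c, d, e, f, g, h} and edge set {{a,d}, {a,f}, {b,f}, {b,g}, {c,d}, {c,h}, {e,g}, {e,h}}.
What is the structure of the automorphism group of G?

D_8

Every vertex has degree 2 and the graph is connected, so G is the 8-cycle C_8. C_8 has 8 rotations and 8 reflections, so Aut(C_8) ≅ D_8 of order 16.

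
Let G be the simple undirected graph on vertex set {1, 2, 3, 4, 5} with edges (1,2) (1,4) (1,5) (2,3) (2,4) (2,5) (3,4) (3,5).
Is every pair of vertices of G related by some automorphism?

Vertex 2 is the only vertex of degree 4, so every automorphism fixes it; G is not vertex-transitive.

No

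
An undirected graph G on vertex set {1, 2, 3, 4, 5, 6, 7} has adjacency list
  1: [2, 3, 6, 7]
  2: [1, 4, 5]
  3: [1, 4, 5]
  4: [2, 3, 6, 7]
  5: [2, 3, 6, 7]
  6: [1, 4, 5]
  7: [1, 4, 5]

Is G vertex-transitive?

No

Automorphisms preserve degree, but G has vertices of degree 3 and vertices of degree 4; no automorphism maps one to the other, so G is not vertex-transitive.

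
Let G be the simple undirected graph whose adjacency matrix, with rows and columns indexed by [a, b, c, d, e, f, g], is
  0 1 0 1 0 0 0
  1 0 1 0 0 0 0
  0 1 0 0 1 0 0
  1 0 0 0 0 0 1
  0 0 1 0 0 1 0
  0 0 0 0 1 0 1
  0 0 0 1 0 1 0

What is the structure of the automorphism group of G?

D_7

G is 2-regular and connected on 7 vertices, i.e. the cycle C_7. The automorphisms of the 7-cycle are exactly the symmetries of a regular 7-gon: the dihedral group D_7, |D_7| = 14.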